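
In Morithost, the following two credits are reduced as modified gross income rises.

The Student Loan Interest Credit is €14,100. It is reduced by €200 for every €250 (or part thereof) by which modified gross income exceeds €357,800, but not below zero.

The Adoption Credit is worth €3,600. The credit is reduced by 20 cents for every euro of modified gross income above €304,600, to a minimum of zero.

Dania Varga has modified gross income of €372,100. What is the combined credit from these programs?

Student Loan Interest Credit: income exceeds €357,800 by €14,300, which is 58 full-or-partial €250 increments; reduction = 58 × €200 = €11,600, leaving €2,500.
Adoption Credit: 20% of the €67,500 excess over €304,600 is €13,500 ≥ base, so the credit is €0.
Total: €2,500 + €0 = €2,500.

€2,500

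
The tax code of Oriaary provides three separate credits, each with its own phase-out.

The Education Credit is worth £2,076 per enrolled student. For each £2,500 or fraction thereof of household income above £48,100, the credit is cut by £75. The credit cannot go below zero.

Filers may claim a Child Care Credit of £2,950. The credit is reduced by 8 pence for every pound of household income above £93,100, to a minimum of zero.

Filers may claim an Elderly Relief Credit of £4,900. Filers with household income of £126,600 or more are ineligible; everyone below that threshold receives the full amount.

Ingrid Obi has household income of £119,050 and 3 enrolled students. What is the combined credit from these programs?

£9,827

Education Credit: base = 3 × £2,076 = £6,228. income exceeds £48,100 by £70,950, which is 29 full-or-partial £2,500 increments; reduction = 29 × £75 = £2,175, leaving £4,053.
Child Care Credit: 8% of the £25,950 excess over £93,100 is £2,076; credit = £2,950 − £2,076 = £874.
Elderly Relief Credit: £119,050 is below the £126,600 cutoff, so the full £4,900 applies.
Total: £4,053 + £874 + £4,900 = £9,827.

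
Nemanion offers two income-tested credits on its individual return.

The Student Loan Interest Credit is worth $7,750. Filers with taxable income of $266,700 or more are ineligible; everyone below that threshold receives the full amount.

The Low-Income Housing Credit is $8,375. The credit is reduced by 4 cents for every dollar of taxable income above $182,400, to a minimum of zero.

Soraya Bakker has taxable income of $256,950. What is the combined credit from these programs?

Student Loan Interest Credit: $256,950 is below the $266,700 cutoff, so the full $7,750 applies.
Low-Income Housing Credit: 4% of the $74,550 excess over $182,400 is $2,982; credit = $8,375 − $2,982 = $5,393.
Total: $7,750 + $5,393 = $13,143.

$13,143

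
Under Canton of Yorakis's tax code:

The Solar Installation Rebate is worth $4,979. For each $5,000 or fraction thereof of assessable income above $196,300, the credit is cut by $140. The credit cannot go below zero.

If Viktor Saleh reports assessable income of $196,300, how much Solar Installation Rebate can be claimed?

$4,979

Solar Installation Rebate: $196,300 is at or below the $196,300 threshold, so the full $4,979 applies.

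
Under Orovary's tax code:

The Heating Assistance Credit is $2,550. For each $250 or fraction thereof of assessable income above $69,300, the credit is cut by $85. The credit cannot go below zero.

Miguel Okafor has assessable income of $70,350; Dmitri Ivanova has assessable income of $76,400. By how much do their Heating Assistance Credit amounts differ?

Miguel ($70,350): Heating Assistance Credit: income exceeds $69,300 by $1,050, which is 5 full-or-partial $250 increments; reduction = 5 × $85 = $425, leaving $2,125.
Dmitri ($76,400): Heating Assistance Credit: income exceeds $69,300 by $7,100, which is 29 full-or-partial $250 increments; reduction = 29 × $85 = $2,465, leaving $85.
Difference: |$2,125 − $85| = $2,040.

$2,040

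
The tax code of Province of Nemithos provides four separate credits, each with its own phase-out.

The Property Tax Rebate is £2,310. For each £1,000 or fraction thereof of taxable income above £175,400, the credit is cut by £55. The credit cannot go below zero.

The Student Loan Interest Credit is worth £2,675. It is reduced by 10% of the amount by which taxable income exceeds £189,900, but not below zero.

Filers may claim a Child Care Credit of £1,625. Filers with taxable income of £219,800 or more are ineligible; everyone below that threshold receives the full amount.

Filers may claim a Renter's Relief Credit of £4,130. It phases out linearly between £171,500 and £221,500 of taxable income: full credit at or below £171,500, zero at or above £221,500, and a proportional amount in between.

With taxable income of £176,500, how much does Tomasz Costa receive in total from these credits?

£10,217

Property Tax Rebate: income exceeds £175,400 by £1,100, which is 2 full-or-partial £1,000 increments; reduction = 2 × £55 = £110, leaving £2,200.
Student Loan Interest Credit: £176,500 is at or below the £189,900 threshold, so the full £2,675 applies.
Child Care Credit: £176,500 is below the £219,800 cutoff, so the full £1,625 applies.
Renter's Relief Credit: £176,500 is £5,000 into a £50,000 phase-out range, leaving 45,000/50,000 of the credit: £4,130 × 45,000/50,000 = £3,717.
Total: £2,200 + £2,675 + £1,625 + £3,717 = £10,217.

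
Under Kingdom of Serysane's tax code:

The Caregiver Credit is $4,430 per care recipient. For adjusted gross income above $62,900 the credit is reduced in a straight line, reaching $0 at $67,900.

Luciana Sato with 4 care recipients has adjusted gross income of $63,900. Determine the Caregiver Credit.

$14,176

Caregiver Credit: base = 4 × $4,430 = $17,720. $63,900 is $1,000 into a $5,000 phase-out range, leaving 4,000/5,000 of the credit: $17,720 × 4,000/5,000 = $14,176.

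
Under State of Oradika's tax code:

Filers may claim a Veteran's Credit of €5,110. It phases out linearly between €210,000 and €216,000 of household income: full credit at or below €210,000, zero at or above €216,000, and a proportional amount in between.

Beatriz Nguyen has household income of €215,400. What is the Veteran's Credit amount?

€511

Veteran's Credit: €215,400 is €5,400 into a €6,000 phase-out range, leaving 600/6,000 of the credit: €5,110 × 600/6,000 = €511.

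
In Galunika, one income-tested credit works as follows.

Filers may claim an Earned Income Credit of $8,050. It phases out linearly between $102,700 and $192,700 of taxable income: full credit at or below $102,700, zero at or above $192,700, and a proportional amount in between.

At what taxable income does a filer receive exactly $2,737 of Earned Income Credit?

$2,737 is 2,737/8,050 of the full $8,050, so 5,313/8,050 of the $90,000 range has been used: income = $102,700 + $90,000 × 5,313/8,050 = $162,100.

$162,100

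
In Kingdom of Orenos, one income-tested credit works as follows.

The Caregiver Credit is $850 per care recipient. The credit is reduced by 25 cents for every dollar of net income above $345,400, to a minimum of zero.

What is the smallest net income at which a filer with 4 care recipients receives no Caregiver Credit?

$359,000

Full credit = 4 × $850 = $3,400.
The credit falls by 25% of each dollar above $345,400, so it reaches zero when the excess is $3,400 / 25% = $13,600: income = $345,400 + $13,600 = $359,000.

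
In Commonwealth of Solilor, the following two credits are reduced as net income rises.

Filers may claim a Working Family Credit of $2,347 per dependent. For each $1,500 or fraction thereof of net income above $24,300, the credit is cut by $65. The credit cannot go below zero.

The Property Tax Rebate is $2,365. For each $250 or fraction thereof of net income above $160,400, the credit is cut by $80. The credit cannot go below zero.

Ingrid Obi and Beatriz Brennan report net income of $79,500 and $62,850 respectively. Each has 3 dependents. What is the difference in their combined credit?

Ingrid ($79,500): Working Family Credit: base = 3 × $2,347 = $7,041. income exceeds $24,300 by $55,200, which is 37 full-or-partial $1,500 increments; reduction = 37 × $65 = $2,405, leaving $4,636. Property Tax Rebate: $79,500 is at or below the $160,400 threshold, so the full $2,365 applies. total $4,636 + $2,365 = $7,001
Beatriz ($62,850): Working Family Credit: base = 3 × $2,347 = $7,041. income exceeds $24,300 by $38,550, which is 26 full-or-partial $1,500 increments; reduction = 26 × $65 = $1,690, leaving $5,351. Property Tax Rebate: $62,850 is at or below the $160,400 threshold, so the full $2,365 applies. total $5,351 + $2,365 = $7,716
Difference: |$7,001 − $7,716| = $715.

$715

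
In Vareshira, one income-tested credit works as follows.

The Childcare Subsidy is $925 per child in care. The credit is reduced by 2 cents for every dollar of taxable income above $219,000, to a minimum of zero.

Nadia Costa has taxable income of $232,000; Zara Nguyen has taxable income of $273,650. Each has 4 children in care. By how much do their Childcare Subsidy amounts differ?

$833

Nadia ($232,000): Childcare Subsidy: base = 4 × $925 = $3,700. 2% of the $13,000 excess over $219,000 is $260; credit = $3,700 − $260 = $3,440.
Zara ($273,650): Childcare Subsidy: base = 4 × $925 = $3,700. 2% of the $54,650 excess over $219,000 is $1,093; credit = $3,700 − $1,093 = $2,607.
Difference: |$3,440 − $2,607| = $833.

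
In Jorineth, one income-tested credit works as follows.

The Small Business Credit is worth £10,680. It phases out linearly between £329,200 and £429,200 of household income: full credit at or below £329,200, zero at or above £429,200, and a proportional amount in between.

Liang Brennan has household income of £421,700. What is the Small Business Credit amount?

Small Business Credit: £421,700 is £92,500 into a £100,000 phase-out range, leaving 7,500/100,000 of the credit: £10,680 × 7,500/100,000 = £801.

£801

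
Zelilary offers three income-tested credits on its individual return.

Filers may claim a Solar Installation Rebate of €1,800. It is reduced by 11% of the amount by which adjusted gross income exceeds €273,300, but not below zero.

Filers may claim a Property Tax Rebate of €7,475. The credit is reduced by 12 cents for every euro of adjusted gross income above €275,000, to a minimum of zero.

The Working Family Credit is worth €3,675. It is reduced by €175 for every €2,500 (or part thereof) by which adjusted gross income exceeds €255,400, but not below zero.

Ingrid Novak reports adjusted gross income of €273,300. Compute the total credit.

€11,550

Solar Installation Rebate: €273,300 is at or below the €273,300 threshold, so the full €1,800 applies.
Property Tax Rebate: €273,300 is at or below the €275,000 threshold, so the full €7,475 applies.
Working Family Credit: income exceeds €255,400 by €17,900, which is 8 full-or-partial €2,500 increments; reduction = 8 × €175 = €1,400, leaving €2,275.
Total: €1,800 + €7,475 + €2,275 = €11,550.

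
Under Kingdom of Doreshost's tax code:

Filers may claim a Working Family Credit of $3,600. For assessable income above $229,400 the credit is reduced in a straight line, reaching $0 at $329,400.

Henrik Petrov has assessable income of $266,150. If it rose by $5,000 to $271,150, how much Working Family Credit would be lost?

$180

At $266,150 — $266,150 is $36,750 into a $100,000 phase-out range, leaving 63,250/100,000 of the credit: $3,600 × 63,250/100,000 = $2,277.
At $271,150 — $271,150 is $41,750 into a $100,000 phase-out range, leaving 58,250/100,000 of the credit: $3,600 × 58,250/100,000 = $2,097.
Lost: $2,277 − $2,097 = $180.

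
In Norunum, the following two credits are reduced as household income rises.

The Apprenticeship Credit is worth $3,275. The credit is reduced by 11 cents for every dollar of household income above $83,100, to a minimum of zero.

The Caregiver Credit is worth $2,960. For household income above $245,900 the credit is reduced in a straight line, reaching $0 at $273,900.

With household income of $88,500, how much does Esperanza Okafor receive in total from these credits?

Apprenticeship Credit: 11% of the $5,400 excess over $83,100 is $594; credit = $3,275 − $594 = $2,681.
Caregiver Credit: $88,500 is at or below the $245,900 threshold, so the full $2,960 applies.
Total: $2,681 + $2,960 = $5,641.

$5,641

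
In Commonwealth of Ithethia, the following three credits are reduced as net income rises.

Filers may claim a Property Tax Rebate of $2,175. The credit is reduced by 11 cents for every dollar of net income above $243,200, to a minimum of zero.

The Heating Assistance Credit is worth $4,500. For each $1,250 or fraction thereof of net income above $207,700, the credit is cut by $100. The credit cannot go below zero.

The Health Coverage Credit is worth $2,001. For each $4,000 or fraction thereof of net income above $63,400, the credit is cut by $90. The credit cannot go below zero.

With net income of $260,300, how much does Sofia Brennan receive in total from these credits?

Property Tax Rebate: 11% of the $17,100 excess over $243,200 is $1,881; credit = $2,175 − $1,881 = $294.
Heating Assistance Credit: income exceeds $207,700 by $52,600, which is 43 full-or-partial $1,250 increments; reduction = 43 × $100 = $4,300, leaving $200.
Health Coverage Credit: income exceeds $63,400 by $196,900 → 50 increments × $90 = $4,500 ≥ base, so the credit is $0.
Total: $294 + $200 + $0 = $494.

$494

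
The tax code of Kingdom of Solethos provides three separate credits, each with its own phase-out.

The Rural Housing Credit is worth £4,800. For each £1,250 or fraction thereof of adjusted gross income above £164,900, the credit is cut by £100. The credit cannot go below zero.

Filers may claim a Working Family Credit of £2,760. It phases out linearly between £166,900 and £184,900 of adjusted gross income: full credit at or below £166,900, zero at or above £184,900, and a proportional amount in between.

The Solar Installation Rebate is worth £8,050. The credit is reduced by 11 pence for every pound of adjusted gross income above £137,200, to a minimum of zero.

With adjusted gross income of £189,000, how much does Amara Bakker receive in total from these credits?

£5,152

Rural Housing Credit: income exceeds £164,900 by £24,100, which is 20 full-or-partial £1,250 increments; reduction = 20 × £100 = £2,000, leaving £2,800.
Working Family Credit: £189,000 is at or above £184,900, so the credit is £0.
Solar Installation Rebate: 11% of the £51,800 excess over £137,200 is £5,698; credit = £8,050 − £5,698 = £2,352.
Total: £2,800 + £0 + £2,352 = £5,152.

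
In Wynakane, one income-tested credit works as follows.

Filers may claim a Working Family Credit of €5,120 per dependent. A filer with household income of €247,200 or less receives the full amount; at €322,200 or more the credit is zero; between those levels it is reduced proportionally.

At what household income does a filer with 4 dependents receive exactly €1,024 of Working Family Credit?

€318,450

Full credit = 4 × €5,120 = €20,480.
€1,024 is 1,024/20,480 of the full €20,480, so 19,456/20,480 of the €75,000 range has been used: income = €247,200 + €75,000 × 19,456/20,480 = €318,450.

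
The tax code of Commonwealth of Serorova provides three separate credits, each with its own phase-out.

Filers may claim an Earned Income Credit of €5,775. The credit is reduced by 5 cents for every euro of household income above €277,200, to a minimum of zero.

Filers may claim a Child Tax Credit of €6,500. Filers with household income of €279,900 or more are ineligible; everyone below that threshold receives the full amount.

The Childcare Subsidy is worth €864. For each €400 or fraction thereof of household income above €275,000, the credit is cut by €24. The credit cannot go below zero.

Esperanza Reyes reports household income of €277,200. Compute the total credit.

€12,995

Earned Income Credit: €277,200 is at or below the €277,200 threshold, so the full €5,775 applies.
Child Tax Credit: €277,200 is below the €279,900 cutoff, so the full €6,500 applies.
Childcare Subsidy: income exceeds €275,000 by €2,200, which is 6 full-or-partial €400 increments; reduction = 6 × €24 = €144, leaving €720.
Total: €5,775 + €6,500 + €720 = €12,995.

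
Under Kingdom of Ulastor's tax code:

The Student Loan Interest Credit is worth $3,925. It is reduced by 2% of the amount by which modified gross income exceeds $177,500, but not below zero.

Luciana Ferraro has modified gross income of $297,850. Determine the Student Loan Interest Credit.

$1,518

Student Loan Interest Credit: 2% of the $120,350 excess over $177,500 is $2,407; credit = $3,925 − $2,407 = $1,518.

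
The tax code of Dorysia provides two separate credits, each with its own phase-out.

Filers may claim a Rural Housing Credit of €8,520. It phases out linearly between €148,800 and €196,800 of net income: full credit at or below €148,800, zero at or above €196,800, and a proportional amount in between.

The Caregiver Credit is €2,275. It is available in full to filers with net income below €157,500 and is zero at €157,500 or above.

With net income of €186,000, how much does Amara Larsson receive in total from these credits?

Rural Housing Credit: €186,000 is €37,200 into a €48,000 phase-out range, leaving 10,800/48,000 of the credit: €8,520 × 10,800/48,000 = €1,917.
Caregiver Credit: €186,000 meets or exceeds the €157,500 cutoff, so the credit is €0.
Total: €1,917 + €0 = €1,917.

€1,917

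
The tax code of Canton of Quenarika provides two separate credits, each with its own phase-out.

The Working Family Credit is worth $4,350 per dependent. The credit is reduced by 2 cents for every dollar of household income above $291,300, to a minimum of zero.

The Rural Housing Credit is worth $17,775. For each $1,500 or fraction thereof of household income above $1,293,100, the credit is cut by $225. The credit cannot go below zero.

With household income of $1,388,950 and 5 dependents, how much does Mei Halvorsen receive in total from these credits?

$3,375

Working Family Credit: base = 5 × $4,350 = $21,750. 2% of the $1,097,650 excess over $291,300 is $21,953 ≥ base, so the credit is $0.
Rural Housing Credit: income exceeds $1,293,100 by $95,850, which is 64 full-or-partial $1,500 increments; reduction = 64 × $225 = $14,400, leaving $3,375.
Total: $0 + $3,375 = $3,375.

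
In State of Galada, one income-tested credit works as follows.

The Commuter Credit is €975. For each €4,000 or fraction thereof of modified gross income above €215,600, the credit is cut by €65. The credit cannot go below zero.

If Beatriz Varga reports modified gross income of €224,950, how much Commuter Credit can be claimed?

Commuter Credit: income exceeds €215,600 by €9,350, which is 3 full-or-partial €4,000 increments; reduction = 3 × €65 = €195, leaving €780.

€780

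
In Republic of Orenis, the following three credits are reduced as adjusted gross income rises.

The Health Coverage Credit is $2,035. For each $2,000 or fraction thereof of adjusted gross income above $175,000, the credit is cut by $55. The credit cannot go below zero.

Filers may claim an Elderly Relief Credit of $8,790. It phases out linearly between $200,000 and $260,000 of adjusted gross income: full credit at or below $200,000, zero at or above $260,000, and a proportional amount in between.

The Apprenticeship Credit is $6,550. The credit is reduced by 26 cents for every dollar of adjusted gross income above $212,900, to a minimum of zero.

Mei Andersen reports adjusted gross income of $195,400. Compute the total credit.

Health Coverage Credit: income exceeds $175,000 by $20,400, which is 11 full-or-partial $2,000 increments; reduction = 11 × $55 = $605, leaving $1,430.
Elderly Relief Credit: $195,400 is at or below the $200,000 threshold, so the full $8,790 applies.
Apprenticeship Credit: $195,400 is at or below the $212,900 threshold, so the full $6,550 applies.
Total: $1,430 + $8,790 + $6,550 = $16,770.

$16,770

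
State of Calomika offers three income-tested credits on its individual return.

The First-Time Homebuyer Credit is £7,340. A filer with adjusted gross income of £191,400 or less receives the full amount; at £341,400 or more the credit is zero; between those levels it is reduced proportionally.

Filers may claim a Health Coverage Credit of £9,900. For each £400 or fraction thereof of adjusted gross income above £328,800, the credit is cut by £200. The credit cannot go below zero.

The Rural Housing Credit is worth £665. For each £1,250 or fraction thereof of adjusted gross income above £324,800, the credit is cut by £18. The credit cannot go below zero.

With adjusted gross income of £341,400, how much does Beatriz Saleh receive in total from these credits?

First-Time Homebuyer Credit: £341,400 is at or above £341,400, so the credit is £0.
Health Coverage Credit: income exceeds £328,800 by £12,600, which is 32 full-or-partial £400 increments; reduction = 32 × £200 = £6,400, leaving £3,500.
Rural Housing Credit: income exceeds £324,800 by £16,600, which is 14 full-or-partial £1,250 increments; reduction = 14 × £18 = £252, leaving £413.
Total: £0 + £3,500 + £413 = £3,913.

£3,913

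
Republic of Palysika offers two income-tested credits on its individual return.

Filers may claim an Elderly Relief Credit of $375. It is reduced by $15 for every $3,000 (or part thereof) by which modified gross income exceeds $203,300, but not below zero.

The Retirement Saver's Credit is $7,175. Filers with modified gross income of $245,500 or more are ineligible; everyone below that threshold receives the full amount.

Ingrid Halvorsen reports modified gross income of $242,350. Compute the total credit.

Elderly Relief Credit: income exceeds $203,300 by $39,050, which is 14 full-or-partial $3,000 increments; reduction = 14 × $15 = $210, leaving $165.
Retirement Saver's Credit: $242,350 is below the $245,500 cutoff, so the full $7,175 applies.
Total: $165 + $7,175 = $7,340.

$7,340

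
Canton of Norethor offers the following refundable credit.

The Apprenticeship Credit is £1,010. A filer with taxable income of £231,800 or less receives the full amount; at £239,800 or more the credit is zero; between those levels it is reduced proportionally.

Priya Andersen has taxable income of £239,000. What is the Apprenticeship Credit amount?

£101

Apprenticeship Credit: £239,000 is £7,200 into a £8,000 phase-out range, leaving 800/8,000 of the credit: £1,010 × 800/8,000 = £101.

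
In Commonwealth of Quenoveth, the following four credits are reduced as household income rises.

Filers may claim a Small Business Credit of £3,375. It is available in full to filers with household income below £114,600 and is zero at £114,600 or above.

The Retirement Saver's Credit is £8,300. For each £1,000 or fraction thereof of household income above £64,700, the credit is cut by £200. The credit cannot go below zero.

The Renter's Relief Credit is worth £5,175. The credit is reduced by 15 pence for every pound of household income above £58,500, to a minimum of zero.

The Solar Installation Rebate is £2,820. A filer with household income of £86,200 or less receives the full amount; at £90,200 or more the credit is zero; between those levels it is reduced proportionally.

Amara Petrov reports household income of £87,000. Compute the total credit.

£10,231

Small Business Credit: £87,000 is below the £114,600 cutoff, so the full £3,375 applies.
Retirement Saver's Credit: income exceeds £64,700 by £22,300, which is 23 full-or-partial £1,000 increments; reduction = 23 × £200 = £4,600, leaving £3,700.
Renter's Relief Credit: 15% of the £28,500 excess over £58,500 is £4,275; credit = £5,175 − £4,275 = £900.
Solar Installation Rebate: £87,000 is £800 into a £4,000 phase-out range, leaving 3,200/4,000 of the credit: £2,820 × 3,200/4,000 = £2,256.
Total: £3,375 + £3,700 + £900 + £2,256 = £10,231.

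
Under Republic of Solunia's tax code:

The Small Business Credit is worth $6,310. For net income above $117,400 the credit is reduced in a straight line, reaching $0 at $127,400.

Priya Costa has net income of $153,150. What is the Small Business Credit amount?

$0

Small Business Credit: $153,150 is at or above $127,400, so the credit is $0.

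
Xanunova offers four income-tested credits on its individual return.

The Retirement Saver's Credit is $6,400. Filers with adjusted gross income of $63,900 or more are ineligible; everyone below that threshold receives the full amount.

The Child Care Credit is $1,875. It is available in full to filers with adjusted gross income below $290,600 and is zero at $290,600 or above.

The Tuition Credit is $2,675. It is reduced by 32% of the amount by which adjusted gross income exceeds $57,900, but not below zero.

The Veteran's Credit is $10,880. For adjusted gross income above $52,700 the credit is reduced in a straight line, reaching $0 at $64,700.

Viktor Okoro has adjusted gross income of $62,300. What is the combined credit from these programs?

$11,718

Retirement Saver's Credit: $62,300 is below the $63,900 cutoff, so the full $6,400 applies.
Child Care Credit: $62,300 is below the $290,600 cutoff, so the full $1,875 applies.
Tuition Credit: 32% of the $4,400 excess over $57,900 is $1,408; credit = $2,675 − $1,408 = $1,267.
Veteran's Credit: $62,300 is $9,600 into a $12,000 phase-out range, leaving 2,400/12,000 of the credit: $10,880 × 2,400/12,000 = $2,176.
Total: $6,400 + $1,875 + $1,267 + $2,176 = $11,718.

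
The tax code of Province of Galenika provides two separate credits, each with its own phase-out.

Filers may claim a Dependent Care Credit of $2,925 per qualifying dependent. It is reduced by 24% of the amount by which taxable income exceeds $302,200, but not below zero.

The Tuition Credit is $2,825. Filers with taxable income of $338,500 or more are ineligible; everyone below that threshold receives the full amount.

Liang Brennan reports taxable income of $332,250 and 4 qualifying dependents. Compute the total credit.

Dependent Care Credit: base = 4 × $2,925 = $11,700. 24% of the $30,050 excess over $302,200 is $7,212; credit = $11,700 − $7,212 = $4,488.
Tuition Credit: $332,250 is below the $338,500 cutoff, so the full $2,825 applies.
Total: $4,488 + $2,825 = $7,313.

$7,313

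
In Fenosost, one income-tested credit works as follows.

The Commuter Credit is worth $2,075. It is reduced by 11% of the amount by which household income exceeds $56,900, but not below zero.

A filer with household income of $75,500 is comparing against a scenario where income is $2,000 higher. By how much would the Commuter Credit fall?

$29

At $75,500 — 11% of the $18,600 excess over $56,900 is $2,046; credit = $2,075 − $2,046 = $29.
At $77,500 — 11% of the $20,600 excess over $56,900 is $2,266 ≥ base, so the credit is $0.
Lost: $29 − $0 = $29.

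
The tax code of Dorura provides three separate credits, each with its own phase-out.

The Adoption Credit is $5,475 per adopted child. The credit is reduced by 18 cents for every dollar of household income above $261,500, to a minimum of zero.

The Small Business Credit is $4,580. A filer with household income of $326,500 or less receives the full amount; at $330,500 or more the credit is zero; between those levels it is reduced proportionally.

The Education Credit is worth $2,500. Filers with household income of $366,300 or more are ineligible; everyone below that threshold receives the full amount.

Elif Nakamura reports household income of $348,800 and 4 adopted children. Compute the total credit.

$8,686

Adoption Credit: base = 4 × $5,475 = $21,900. 18% of the $87,300 excess over $261,500 is $15,714; credit = $21,900 − $15,714 = $6,186.
Small Business Credit: $348,800 is at or above $330,500, so the credit is $0.
Education Credit: $348,800 is below the $366,300 cutoff, so the full $2,500 applies.
Total: $6,186 + $0 + $2,500 = $8,686.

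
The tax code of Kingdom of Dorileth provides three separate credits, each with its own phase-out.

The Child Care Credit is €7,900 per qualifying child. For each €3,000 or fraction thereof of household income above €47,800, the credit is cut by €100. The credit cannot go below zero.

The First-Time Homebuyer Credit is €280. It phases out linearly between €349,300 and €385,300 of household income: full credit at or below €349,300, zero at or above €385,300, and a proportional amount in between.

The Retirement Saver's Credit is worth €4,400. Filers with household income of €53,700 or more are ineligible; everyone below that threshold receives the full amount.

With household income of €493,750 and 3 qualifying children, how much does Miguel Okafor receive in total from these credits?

Child Care Credit: base = 3 × €7,900 = €23,700. income exceeds €47,800 by €445,950, which is 149 full-or-partial €3,000 increments; reduction = 149 × €100 = €14,900, leaving €8,800.
First-Time Homebuyer Credit: €493,750 is at or above €385,300, so the credit is €0.
Retirement Saver's Credit: €493,750 meets or exceeds the €53,700 cutoff, so the credit is €0.
Total: €8,800 + €0 + €0 = €8,800.

€8,800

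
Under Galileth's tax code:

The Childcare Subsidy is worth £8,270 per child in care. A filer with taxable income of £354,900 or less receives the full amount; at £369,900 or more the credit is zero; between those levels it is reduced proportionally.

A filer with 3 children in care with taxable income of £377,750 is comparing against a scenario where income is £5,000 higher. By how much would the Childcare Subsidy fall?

At £377,750 — base = 3 × £8,270 = £24,810. £377,750 is at or above £369,900, so the credit is £0.
At £382,750 — base = 3 × £8,270 = £24,810. £382,750 is at or above £369,900, so the credit is £0.
Lost: £0 − £0 = £0.

£0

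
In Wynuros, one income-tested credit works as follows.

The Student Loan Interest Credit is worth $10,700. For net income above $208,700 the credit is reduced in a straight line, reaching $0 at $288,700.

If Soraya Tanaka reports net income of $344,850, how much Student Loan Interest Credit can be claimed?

$0

Student Loan Interest Credit: $344,850 is at or above $288,700, so the credit is $0.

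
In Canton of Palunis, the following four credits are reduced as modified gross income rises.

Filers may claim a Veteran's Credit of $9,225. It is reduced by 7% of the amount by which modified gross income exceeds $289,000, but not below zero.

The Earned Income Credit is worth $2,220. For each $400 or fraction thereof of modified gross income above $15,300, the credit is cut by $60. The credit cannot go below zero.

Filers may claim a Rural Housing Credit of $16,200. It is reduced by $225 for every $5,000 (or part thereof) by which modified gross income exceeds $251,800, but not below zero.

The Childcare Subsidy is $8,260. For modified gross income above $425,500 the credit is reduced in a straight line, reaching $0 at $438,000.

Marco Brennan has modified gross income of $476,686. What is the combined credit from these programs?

$6,075

Veteran's Credit: 7% of the $187,686 excess over $289,000 is $13,138.02 ≥ base, so the credit is $0.
Earned Income Credit: income exceeds $15,300 by $461,386 → 1154 increments × $60 = $69,240 ≥ base, so the credit is $0.
Rural Housing Credit: income exceeds $251,800 by $224,886, which is 45 full-or-partial $5,000 increments; reduction = 45 × $225 = $10,125, leaving $6,075.
Childcare Subsidy: $476,686 is at or above $438,000, so the credit is $0.
Total: $0 + $0 + $6,075 + $0 = $6,075.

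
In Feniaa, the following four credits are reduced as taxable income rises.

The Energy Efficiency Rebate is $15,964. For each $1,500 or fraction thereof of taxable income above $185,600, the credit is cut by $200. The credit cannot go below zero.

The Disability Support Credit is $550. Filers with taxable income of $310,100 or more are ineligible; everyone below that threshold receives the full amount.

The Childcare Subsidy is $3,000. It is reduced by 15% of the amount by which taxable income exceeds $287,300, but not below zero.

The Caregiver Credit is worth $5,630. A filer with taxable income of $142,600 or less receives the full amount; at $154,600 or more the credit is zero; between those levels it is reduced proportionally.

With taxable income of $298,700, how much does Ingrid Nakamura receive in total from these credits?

Energy Efficiency Rebate: income exceeds $185,600 by $113,100, which is 76 full-or-partial $1,500 increments; reduction = 76 × $200 = $15,200, leaving $764.
Disability Support Credit: $298,700 is below the $310,100 cutoff, so the full $550 applies.
Childcare Subsidy: 15% of the $11,400 excess over $287,300 is $1,710; credit = $3,000 − $1,710 = $1,290.
Caregiver Credit: $298,700 is at or above $154,600, so the credit is $0.
Total: $764 + $550 + $1,290 + $0 = $2,604.

$2,604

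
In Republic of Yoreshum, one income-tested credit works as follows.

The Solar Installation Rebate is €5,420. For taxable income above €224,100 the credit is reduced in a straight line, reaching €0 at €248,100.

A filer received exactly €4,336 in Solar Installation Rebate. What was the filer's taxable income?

€4,336 is 4,336/5,420 of the full €5,420, so 1,084/5,420 of the €24,000 range has been used: income = €224,100 + €24,000 × 1,084/5,420 = €228,900.

€228,900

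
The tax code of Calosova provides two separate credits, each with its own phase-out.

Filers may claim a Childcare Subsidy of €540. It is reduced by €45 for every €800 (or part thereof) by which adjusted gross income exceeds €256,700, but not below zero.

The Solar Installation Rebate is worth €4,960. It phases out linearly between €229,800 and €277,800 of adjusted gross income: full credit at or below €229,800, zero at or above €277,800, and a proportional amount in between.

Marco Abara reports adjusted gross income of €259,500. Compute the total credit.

Childcare Subsidy: income exceeds €256,700 by €2,800, which is 4 full-or-partial €800 increments; reduction = 4 × €45 = €180, leaving €360.
Solar Installation Rebate: €259,500 is €29,700 into a €48,000 phase-out range, leaving 18,300/48,000 of the credit: €4,960 × 18,300/48,000 = €1,891.
Total: €360 + €1,891 = €2,251.

€2,251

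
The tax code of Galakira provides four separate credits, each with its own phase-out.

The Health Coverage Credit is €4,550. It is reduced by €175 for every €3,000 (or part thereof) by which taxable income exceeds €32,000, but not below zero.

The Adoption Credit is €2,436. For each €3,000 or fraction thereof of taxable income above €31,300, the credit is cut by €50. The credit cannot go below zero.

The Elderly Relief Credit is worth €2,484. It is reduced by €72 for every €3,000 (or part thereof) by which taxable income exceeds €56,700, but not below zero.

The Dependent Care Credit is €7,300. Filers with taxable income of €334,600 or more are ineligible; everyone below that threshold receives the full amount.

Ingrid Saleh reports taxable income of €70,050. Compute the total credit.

€13,485

Health Coverage Credit: income exceeds €32,000 by €38,050, which is 13 full-or-partial €3,000 increments; reduction = 13 × €175 = €2,275, leaving €2,275.
Adoption Credit: income exceeds €31,300 by €38,750, which is 13 full-or-partial €3,000 increments; reduction = 13 × €50 = €650, leaving €1,786.
Elderly Relief Credit: income exceeds €56,700 by €13,350, which is 5 full-or-partial €3,000 increments; reduction = 5 × €72 = €360, leaving €2,124.
Dependent Care Credit: €70,050 is below the €334,600 cutoff, so the full €7,300 applies.
Total: €2,275 + €1,786 + €2,124 + €7,300 = €13,485.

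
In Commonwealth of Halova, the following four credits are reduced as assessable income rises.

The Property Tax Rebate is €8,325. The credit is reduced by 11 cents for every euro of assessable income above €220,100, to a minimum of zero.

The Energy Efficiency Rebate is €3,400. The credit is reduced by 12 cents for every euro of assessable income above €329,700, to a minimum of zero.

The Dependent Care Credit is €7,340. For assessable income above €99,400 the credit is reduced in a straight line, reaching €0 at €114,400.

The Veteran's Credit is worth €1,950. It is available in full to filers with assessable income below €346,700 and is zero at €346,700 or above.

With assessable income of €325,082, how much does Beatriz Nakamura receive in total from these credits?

€5,350

Property Tax Rebate: 11% of the €104,982 excess over €220,100 is €11,548.02 ≥ base, so the credit is €0.
Energy Efficiency Rebate: €325,082 is at or below the €329,700 threshold, so the full €3,400 applies.
Dependent Care Credit: €325,082 is at or above €114,400, so the credit is €0.
Veteran's Credit: €325,082 is below the €346,700 cutoff, so the full €1,950 applies.
Total: €0 + €3,400 + €0 + €1,950 = €5,350.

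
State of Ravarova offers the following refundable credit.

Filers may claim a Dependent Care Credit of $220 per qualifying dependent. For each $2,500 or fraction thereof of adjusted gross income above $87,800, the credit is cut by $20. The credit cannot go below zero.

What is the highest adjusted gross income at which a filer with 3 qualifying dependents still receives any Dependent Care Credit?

Full credit = 3 × $220 = $660.
After 32 increments the reduction is 32 × $20 = $640, leaving $20; one more increment wipes it out. Increment 32 ends at excess 32 × $2,500 = $80,000, so the highest qualifying income is $87,800 + $80,000 = $167,800.

$167,800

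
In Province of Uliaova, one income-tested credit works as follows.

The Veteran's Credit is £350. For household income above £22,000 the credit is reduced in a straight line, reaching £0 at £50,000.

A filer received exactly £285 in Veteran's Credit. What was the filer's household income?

£27,200

£285 is 285/350 of the full £350, so 65/350 of the £28,000 range has been used: income = £22,000 + £28,000 × 65/350 = £27,200.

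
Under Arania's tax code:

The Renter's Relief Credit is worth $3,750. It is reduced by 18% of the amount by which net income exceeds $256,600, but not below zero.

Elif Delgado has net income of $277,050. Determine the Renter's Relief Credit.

$69

Renter's Relief Credit: 18% of the $20,450 excess over $256,600 is $3,681; credit = $3,750 − $3,681 = $69.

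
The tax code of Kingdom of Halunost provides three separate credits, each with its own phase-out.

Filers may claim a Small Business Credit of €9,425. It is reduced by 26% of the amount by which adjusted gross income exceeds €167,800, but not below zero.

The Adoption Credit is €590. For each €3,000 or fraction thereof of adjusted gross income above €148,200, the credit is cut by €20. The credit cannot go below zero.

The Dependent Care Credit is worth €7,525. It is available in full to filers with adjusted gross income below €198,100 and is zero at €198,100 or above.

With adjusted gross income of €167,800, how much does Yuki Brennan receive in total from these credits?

€17,400

Small Business Credit: €167,800 is at or below the €167,800 threshold, so the full €9,425 applies.
Adoption Credit: income exceeds €148,200 by €19,600, which is 7 full-or-partial €3,000 increments; reduction = 7 × €20 = €140, leaving €450.
Dependent Care Credit: €167,800 is below the €198,100 cutoff, so the full €7,525 applies.
Total: €9,425 + €450 + €7,525 = €17,400.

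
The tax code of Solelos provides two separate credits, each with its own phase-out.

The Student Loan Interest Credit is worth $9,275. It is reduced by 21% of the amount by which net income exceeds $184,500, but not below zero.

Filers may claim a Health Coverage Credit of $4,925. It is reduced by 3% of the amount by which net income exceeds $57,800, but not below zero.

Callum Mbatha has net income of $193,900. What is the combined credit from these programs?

Student Loan Interest Credit: 21% of the $9,400 excess over $184,500 is $1,974; credit = $9,275 − $1,974 = $7,301.
Health Coverage Credit: 3% of the $136,100 excess over $57,800 is $4,083; credit = $4,925 − $4,083 = $842.
Total: $7,301 + $842 = $8,143.

$8,143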